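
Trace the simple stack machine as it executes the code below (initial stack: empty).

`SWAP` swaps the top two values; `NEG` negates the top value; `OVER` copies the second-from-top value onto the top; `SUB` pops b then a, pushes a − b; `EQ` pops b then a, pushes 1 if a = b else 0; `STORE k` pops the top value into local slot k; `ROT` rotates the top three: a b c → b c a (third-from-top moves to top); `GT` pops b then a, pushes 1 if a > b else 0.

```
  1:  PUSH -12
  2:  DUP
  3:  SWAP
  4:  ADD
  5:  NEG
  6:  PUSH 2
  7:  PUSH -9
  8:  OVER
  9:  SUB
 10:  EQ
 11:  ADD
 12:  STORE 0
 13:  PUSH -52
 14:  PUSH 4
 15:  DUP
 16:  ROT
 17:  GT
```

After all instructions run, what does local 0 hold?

PUSH -12  [-12]
DUP       [-12, -12]
SWAP      [-12, -12]
ADD       [-24]
NEG       [24]
PUSH 2    [24, 2]
PUSH -9   [24, 2, -9]
OVER      [24, 2, -9, 2]
SUB       [24, 2, -11]
EQ        [24, 0]
ADD       [24]
STORE 0   []
PUSH -52  [-52]
PUSH 4    [-52, 4]
DUP       [-52, 4, 4]
ROT       [4, 4, -52]
GT        [4, 1]

24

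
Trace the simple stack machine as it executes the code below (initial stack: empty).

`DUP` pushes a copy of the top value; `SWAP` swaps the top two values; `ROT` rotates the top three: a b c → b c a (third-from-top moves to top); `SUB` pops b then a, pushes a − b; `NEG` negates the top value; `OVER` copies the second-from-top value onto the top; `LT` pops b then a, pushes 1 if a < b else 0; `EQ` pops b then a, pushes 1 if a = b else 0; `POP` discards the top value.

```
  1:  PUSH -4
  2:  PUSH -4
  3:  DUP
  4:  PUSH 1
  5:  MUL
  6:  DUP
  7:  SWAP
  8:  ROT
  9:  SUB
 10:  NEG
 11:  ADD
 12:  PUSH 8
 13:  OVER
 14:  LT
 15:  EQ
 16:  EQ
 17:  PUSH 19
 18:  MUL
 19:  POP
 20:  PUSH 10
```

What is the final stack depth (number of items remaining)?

PUSH -4 : -4
PUSH -4 : -4 -4
DUP     : -4 -4 -4
PUSH 1  : -4 -4 -4 1
MUL     : -4 -4 -4
DUP     : -4 -4 -4 -4
SWAP    : -4 -4 -4 -4
ROT     : -4 -4 -4 -4
SUB     : -4 -4 0
NEG     : -4 -4 0
ADD     : -4 -4
PUSH 8  : -4 -4 8
OVER    : -4 -4 8 -4
LT      : -4 -4 0
EQ      : -4 0
EQ      : 0
PUSH 19 : 0 19
MUL     : 0
POP     : (empty)
PUSH 10 : 10

1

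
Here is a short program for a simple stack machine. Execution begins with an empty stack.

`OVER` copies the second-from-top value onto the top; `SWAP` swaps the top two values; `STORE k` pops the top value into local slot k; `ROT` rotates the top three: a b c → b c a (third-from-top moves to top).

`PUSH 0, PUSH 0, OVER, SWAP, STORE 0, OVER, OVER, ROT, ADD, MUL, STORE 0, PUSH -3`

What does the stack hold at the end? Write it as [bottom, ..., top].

[0, -3]

PUSH 0   0
PUSH 0   0 0
OVER     0 0 0
SWAP     0 0 0
STORE 0  0 0
OVER     0 0 0
OVER     0 0 0 0
ROT      0 0 0 0
ADD      0 0 0
MUL      0 0
STORE 0  0
PUSH -3  0 -3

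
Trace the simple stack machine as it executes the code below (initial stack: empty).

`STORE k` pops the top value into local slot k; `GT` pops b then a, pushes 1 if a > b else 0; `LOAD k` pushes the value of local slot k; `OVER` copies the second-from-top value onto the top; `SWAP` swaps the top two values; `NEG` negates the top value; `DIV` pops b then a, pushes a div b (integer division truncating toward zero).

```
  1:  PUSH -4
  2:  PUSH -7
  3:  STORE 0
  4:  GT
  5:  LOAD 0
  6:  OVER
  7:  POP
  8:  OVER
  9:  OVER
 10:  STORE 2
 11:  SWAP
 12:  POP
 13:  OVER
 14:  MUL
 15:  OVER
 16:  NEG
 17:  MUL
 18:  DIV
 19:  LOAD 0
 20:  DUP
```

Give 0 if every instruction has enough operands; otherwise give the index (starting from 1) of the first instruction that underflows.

4

PUSH -4 : [-4]
PUSH -7 : [-4, -7]
STORE 0 : [-4]
GT  — needs 2 operands, stack has 1 → underflow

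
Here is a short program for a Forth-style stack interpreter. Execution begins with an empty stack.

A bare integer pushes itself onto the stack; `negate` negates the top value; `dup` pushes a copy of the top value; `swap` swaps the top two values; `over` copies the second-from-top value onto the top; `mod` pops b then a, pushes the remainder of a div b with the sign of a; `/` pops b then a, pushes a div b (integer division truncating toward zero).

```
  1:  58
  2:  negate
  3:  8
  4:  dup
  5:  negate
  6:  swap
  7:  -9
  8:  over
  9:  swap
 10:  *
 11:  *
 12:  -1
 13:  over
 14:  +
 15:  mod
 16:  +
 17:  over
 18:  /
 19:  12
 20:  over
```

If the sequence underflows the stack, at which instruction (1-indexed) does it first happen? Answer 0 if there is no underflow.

0

58      58
negate  -58
8       -58 8
dup     -58 8 8
negate  -58 8 -8
swap    -58 -8 8
-9      -58 -8 8 -9
over    -58 -8 8 -9 8
swap    -58 -8 8 8 -9
*       -58 -8 8 -72
*       -58 -8 -576
-1      -58 -8 -576 -1
over    -58 -8 -576 -1 -576
+       -58 -8 -576 -577
mod     -58 -8 -576
+       -58 -584
over    -58 -584 -58
/       -58 10
12      -58 10 12
over    -58 10 12 10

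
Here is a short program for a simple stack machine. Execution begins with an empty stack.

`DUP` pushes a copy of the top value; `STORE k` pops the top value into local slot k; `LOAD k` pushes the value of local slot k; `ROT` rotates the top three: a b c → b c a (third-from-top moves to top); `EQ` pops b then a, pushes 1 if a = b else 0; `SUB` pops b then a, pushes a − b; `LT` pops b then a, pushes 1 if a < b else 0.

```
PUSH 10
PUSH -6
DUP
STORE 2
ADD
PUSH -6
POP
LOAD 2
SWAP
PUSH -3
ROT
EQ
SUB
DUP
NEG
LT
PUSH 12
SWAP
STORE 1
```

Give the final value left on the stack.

PUSH 10 -> [10]
PUSH -6 -> [10, -6]
DUP     -> [10, -6, -6]
STORE 2 -> [10, -6]
ADD     -> [4]
PUSH -6 -> [4, -6]
POP     -> [4]
LOAD 2  -> [4, -6]
SWAP    -> [-6, 4]
PUSH -3 -> [-6, 4, -3]
ROT     -> [4, -3, -6]
EQ      -> [4, 0]
SUB     -> [4]
DUP     -> [4, 4]
NEG     -> [4, -4]
LT      -> [0]
PUSH 12 -> [0, 12]
SWAP    -> [12, 0]
STORE 1 -> [12]

12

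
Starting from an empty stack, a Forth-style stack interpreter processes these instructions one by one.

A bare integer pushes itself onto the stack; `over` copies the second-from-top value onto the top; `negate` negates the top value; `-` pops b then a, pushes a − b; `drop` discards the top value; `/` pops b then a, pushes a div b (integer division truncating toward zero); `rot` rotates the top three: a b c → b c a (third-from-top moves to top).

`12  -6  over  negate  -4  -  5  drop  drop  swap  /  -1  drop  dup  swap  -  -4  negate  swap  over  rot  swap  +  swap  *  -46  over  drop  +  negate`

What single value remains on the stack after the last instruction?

46

12     : [12]
-6     : [12, -6]
over   : [12, -6, 12]
negate : [12, -6, -12]
-4     : [12, -6, -12, -4]
-      : [12, -6, -8]
5      : [12, -6, -8, 5]
drop   : [12, -6, -8]
drop   : [12, -6]
swap   : [-6, 12]
/      : [0]
-1     : [0, -1]
drop   : [0]
dup    : [0, 0]
swap   : [0, 0]
-      : [0]
-4     : [0, -4]
negate : [0, 4]
swap   : [4, 0]
over   : [4, 0, 4]
rot    : [0, 4, 4]
swap   : [0, 4, 4]
+      : [0, 8]
swap   : [8, 0]
*      : [0]
-46    : [0, -46]
over   : [0, -46, 0]
drop   : [0, -46]
+      : [-46]
negate : [46]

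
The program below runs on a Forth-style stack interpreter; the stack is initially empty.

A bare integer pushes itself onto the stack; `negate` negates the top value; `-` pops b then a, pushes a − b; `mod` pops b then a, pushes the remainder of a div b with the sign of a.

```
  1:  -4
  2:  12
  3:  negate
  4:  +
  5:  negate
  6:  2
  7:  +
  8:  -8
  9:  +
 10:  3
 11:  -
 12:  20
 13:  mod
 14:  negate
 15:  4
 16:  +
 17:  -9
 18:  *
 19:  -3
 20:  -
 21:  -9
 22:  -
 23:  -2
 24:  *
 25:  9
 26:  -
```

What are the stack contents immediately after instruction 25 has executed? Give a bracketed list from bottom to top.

-4     : [-4]
12     : [-4, 12]
negate : [-4, -12]
+      : [-16]
negate : [16]
2      : [16, 2]
+      : [18]
-8     : [18, -8]
+      : [10]
3      : [10, 3]
-      : [7]
20     : [7, 20]
mod    : [7]
negate : [-7]
4      : [-7, 4]
+      : [-3]
-9     : [-3, -9]
*      : [27]
-3     : [27, -3]
-      : [30]
-9     : [30, -9]
-      : [39]
-2     : [39, -2]
*      : [-78]
9      : [-78, 9]

[-78, 9]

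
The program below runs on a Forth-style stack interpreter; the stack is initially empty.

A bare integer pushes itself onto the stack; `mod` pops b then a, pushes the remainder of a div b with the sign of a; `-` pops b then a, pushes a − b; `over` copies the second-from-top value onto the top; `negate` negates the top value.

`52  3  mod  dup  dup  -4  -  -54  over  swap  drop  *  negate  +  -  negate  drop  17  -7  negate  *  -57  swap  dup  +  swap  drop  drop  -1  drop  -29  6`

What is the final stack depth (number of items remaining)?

2

52      52
3       52 3
mod     1
dup     1 1
dup     1 1 1
-4      1 1 1 -4
-       1 1 5
-54     1 1 5 -54
over    1 1 5 -54 5
swap    1 1 5 5 -54
drop    1 1 5 5
*       1 1 25
negate  1 1 -25
+       1 -24
-       25
negate  -25
drop    (empty)
17      17
-7      17 -7
negate  17 7
*       119
-57     119 -57
swap    -57 119
dup     -57 119 119
+       -57 238
swap    238 -57
drop    238
drop    (empty)
-1      -1
drop    (empty)
-29     -29
6       -29 6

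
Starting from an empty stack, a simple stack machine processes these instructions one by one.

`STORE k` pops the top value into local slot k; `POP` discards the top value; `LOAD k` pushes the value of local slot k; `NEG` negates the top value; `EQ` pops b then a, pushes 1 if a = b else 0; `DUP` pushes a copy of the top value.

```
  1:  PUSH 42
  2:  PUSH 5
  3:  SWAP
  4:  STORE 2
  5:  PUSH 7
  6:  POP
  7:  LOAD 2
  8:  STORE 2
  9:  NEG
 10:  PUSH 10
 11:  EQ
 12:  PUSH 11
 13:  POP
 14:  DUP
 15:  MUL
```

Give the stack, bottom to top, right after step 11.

PUSH 42  [42]
PUSH 5   [42, 5]
SWAP     [5, 42]
STORE 2  [5]
PUSH 7   [5, 7]
POP      [5]
LOAD 2   [5, 42]
STORE 2  [5]
NEG      [-5]
PUSH 10  [-5, 10]
EQ       [0]

[0]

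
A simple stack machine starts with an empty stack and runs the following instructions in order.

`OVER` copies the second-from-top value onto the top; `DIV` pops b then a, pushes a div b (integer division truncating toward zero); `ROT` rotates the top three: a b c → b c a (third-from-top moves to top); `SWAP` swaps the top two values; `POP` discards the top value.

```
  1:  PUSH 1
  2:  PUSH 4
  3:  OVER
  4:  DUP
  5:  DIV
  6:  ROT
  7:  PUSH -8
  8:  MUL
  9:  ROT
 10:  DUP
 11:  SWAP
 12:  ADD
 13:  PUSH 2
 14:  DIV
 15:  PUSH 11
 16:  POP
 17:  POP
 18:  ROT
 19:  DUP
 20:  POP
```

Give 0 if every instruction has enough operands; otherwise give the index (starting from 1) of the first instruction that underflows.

18

PUSH 1  -> [1]
PUSH 4  -> [1, 4]
OVER    -> [1, 4, 1]
DUP     -> [1, 4, 1, 1]
DIV     -> [1, 4, 1]
ROT     -> [4, 1, 1]
PUSH -8 -> [4, 1, 1, -8]
MUL     -> [4, 1, -8]
ROT     -> [1, -8, 4]
DUP     -> [1, -8, 4, 4]
SWAP    -> [1, -8, 4, 4]
ADD     -> [1, -8, 8]
PUSH 2  -> [1, -8, 8, 2]
DIV     -> [1, -8, 4]
PUSH 11 -> [1, -8, 4, 11]
POP     -> [1, -8, 4]
POP     -> [1, -8]
ROT  — needs 3 operands, stack has 2 → underflow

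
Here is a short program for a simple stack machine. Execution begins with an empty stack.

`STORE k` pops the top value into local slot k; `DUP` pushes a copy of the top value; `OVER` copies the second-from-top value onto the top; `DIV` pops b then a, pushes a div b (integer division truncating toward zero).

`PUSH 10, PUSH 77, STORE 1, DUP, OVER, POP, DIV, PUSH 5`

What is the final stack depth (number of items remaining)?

PUSH 10  [10]
PUSH 77  [10, 77]
STORE 1  [10]
DUP      [10, 10]
OVER     [10, 10, 10]
POP      [10, 10]
DIV      [1]
PUSH 5   [1, 5]

2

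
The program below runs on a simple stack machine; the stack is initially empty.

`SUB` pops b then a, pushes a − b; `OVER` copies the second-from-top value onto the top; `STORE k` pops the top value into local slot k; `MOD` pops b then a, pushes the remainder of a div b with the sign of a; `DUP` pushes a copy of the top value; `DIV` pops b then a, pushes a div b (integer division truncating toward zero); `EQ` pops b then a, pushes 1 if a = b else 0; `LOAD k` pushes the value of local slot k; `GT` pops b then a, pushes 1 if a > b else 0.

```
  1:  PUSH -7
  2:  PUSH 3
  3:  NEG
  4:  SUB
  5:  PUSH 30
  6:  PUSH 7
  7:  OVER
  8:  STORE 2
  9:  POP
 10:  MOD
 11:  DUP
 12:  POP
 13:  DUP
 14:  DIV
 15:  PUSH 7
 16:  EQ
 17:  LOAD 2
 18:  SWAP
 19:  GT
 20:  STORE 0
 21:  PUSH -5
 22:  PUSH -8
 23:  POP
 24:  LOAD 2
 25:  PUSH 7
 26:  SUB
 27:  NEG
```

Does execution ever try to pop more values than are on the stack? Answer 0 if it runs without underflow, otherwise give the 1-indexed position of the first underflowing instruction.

0

PUSH -7  -7
PUSH 3   -7 3
NEG      -7 -3
SUB      -4
PUSH 30  -4 30
PUSH 7   -4 30 7
OVER     -4 30 7 30
STORE 2  -4 30 7
POP      -4 30
MOD      -4
DUP      -4 -4
POP      -4
DUP      -4 -4
DIV      1
PUSH 7   1 7
EQ       0
LOAD 2   0 30
SWAP     30 0
GT       1
STORE 0  (empty)
PUSH -5  -5
PUSH -8  -5 -8
POP      -5
LOAD 2   -5 30
PUSH 7   -5 30 7
SUB      -5 23
NEG      -5 -23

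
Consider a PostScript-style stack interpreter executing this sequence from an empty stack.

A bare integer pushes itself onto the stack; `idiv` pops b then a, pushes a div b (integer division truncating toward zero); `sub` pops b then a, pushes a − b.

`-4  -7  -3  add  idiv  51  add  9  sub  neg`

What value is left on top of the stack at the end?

-4    [-4]
-7    [-4, -7]
-3    [-4, -7, -3]
add   [-4, -10]
idiv  [0]
51    [0, 51]
add   [51]
9     [51, 9]
sub   [42]
neg   [-42]

-42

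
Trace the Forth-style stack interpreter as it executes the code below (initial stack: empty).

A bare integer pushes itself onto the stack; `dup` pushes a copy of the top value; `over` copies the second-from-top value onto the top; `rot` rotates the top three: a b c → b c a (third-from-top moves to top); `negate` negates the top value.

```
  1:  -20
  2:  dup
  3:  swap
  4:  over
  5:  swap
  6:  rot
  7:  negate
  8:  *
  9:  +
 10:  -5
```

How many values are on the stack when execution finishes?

-20     [-20]
dup     [-20, -20]
swap    [-20, -20]
over    [-20, -20, -20]
swap    [-20, -20, -20]
rot     [-20, -20, -20]
negate  [-20, -20, 20]
*       [-20, -400]
+       [-420]
-5      [-420, -5]

2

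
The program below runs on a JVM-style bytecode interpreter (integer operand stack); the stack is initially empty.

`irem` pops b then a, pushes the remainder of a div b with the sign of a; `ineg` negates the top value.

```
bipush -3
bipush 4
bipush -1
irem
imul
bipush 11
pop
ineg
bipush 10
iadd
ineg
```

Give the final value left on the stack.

-10

bipush -3 -> -3
bipush 4  -> -3 4
bipush -1 -> -3 4 -1
irem      -> -3 0
imul      -> 0
bipush 11 -> 0 11
pop       -> 0
ineg      -> 0
bipush 10 -> 0 10
iadd      -> 10
ineg      -> -10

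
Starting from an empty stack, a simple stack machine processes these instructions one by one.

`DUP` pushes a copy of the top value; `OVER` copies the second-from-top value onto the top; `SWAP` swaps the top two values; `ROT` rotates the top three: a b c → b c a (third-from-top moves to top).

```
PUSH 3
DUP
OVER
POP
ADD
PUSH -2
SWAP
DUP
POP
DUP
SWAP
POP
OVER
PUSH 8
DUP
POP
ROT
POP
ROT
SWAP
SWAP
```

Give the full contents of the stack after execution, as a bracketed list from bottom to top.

[-2, 8, -2]

PUSH 3  → 3
DUP     → 3 3
OVER    → 3 3 3
POP     → 3 3
ADD     → 6
PUSH -2 → 6 -2
SWAP    → -2 6
DUP     → -2 6 6
POP     → -2 6
DUP     → -2 6 6
SWAP    → -2 6 6
POP     → -2 6
OVER    → -2 6 -2
PUSH 8  → -2 6 -2 8
DUP     → -2 6 -2 8 8
POP     → -2 6 -2 8
ROT     → -2 -2 8 6
POP     → -2 -2 8
ROT     → -2 8 -2
SWAP    → -2 -2 8
SWAP    → -2 8 -2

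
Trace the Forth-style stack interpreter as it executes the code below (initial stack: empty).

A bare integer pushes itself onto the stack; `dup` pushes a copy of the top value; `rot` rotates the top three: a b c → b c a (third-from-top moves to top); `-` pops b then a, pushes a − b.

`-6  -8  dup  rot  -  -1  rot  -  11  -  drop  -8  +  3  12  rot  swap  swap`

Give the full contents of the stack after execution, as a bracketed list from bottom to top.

-6   : [-6]
-8   : [-6, -8]
dup  : [-6, -8, -8]
rot  : [-8, -8, -6]
-    : [-8, -2]
-1   : [-8, -2, -1]
rot  : [-2, -1, -8]
-    : [-2, 7]
11   : [-2, 7, 11]
-    : [-2, -4]
drop : [-2]
-8   : [-2, -8]
+    : [-10]
3    : [-10, 3]
12   : [-10, 3, 12]
rot  : [3, 12, -10]
swap : [3, -10, 12]
swap : [3, 12, -10]

[3, 12, -10]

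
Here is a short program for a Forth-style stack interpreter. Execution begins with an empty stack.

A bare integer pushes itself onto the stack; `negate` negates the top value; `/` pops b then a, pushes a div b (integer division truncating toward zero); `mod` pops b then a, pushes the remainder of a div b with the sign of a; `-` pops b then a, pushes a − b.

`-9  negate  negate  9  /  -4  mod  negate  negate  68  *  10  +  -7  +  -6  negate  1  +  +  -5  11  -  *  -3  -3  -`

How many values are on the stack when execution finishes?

2

-9     : [-9]
negate : [9]
negate : [-9]
9      : [-9, 9]
/      : [-1]
-4     : [-1, -4]
mod    : [-1]
negate : [1]
negate : [-1]
68     : [-1, 68]
*      : [-68]
10     : [-68, 10]
+      : [-58]
-7     : [-58, -7]
+      : [-65]
-6     : [-65, -6]
negate : [-65, 6]
1      : [-65, 6, 1]
+      : [-65, 7]
+      : [-58]
-5     : [-58, -5]
11     : [-58, -5, 11]
-      : [-58, -16]
*      : [928]
-3     : [928, -3]
-3     : [928, -3, -3]
-      : [928, 0]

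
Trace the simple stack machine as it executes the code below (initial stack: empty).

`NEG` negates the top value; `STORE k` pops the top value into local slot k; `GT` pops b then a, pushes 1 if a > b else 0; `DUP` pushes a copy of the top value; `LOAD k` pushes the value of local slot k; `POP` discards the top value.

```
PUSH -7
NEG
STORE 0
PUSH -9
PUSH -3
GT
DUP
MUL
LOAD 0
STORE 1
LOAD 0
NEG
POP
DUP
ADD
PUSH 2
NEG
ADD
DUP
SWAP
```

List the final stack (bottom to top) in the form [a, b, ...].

[-2, -2]

PUSH -7  -7
NEG      7
STORE 0  (empty)
PUSH -9  -9
PUSH -3  -9 -3
GT       0
DUP      0 0
MUL      0
LOAD 0   0 7
STORE 1  0
LOAD 0   0 7
NEG      0 -7
POP      0
DUP      0 0
ADD      0
PUSH 2   0 2
NEG      0 -2
ADD      -2
DUP      -2 -2
SWAP     -2 -2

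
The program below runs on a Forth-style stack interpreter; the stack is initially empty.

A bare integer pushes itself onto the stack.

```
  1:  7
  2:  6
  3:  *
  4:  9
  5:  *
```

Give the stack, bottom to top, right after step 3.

7  7
6  7 6
*  42

[42]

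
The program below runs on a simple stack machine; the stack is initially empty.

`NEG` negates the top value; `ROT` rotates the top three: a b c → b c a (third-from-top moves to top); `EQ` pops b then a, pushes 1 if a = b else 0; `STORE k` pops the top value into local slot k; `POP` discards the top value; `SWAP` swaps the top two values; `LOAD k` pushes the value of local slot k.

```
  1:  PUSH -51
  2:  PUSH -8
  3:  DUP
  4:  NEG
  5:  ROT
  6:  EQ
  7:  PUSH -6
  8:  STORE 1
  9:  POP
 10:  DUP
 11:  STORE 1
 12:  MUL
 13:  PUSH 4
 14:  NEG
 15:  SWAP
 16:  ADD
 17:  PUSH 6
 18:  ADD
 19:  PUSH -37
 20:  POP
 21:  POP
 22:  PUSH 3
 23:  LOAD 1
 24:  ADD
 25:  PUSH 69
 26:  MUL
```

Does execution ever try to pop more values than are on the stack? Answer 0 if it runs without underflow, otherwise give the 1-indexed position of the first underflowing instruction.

12

PUSH -51 -> [-51]
PUSH -8  -> [-51, -8]
DUP      -> [-51, -8, -8]
NEG      -> [-51, -8, 8]
ROT      -> [-8, 8, -51]
EQ       -> [-8, 0]
PUSH -6  -> [-8, 0, -6]
STORE 1  -> [-8, 0]
POP      -> [-8]
DUP      -> [-8, -8]
STORE 1  -> [-8]
MUL  — needs 2 operands, stack has 1 → underflow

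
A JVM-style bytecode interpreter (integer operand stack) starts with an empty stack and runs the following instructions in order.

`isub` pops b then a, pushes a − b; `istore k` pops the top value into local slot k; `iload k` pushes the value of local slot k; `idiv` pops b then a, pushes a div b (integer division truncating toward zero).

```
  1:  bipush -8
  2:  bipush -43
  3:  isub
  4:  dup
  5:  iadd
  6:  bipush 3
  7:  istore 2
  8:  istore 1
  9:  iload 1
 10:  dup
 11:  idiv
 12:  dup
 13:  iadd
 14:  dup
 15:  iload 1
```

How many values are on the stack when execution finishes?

bipush -8  → -8
bipush -43 → -8 -43
isub       → 35
dup        → 35 35
iadd       → 70
bipush 3   → 70 3
istore 2   → 70
istore 1   → (empty)
iload 1    → 70
dup        → 70 70
idiv       → 1
dup        → 1 1
iadd       → 2
dup        → 2 2
iload 1    → 2 2 70

3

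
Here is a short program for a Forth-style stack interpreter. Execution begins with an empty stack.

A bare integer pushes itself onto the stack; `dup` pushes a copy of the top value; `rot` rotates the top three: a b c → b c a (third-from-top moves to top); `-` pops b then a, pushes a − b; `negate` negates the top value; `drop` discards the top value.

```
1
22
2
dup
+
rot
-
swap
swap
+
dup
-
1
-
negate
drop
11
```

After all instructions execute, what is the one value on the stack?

11

1      : [1]
22     : [1, 22]
2      : [1, 22, 2]
dup    : [1, 22, 2, 2]
+      : [1, 22, 4]
rot    : [22, 4, 1]
-      : [22, 3]
swap   : [3, 22]
swap   : [22, 3]
+      : [25]
dup    : [25, 25]
-      : [0]
1      : [0, 1]
-      : [-1]
negate : [1]
drop   : []
11     : [11]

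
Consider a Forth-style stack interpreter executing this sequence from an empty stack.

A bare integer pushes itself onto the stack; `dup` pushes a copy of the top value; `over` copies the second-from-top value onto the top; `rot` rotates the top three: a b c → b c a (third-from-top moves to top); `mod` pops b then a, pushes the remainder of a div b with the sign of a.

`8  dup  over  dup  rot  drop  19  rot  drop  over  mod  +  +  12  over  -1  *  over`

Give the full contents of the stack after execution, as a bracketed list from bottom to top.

8     [8]
dup   [8, 8]
over  [8, 8, 8]
dup   [8, 8, 8, 8]
rot   [8, 8, 8, 8]
drop  [8, 8, 8]
19    [8, 8, 8, 19]
rot   [8, 8, 19, 8]
drop  [8, 8, 19]
over  [8, 8, 19, 8]
mod   [8, 8, 3]
+     [8, 11]
+     [19]
12    [19, 12]
over  [19, 12, 19]
-1    [19, 12, 19, -1]
*     [19, 12, -19]
over  [19, 12, -19, 12]

[19, 12, -19, 12]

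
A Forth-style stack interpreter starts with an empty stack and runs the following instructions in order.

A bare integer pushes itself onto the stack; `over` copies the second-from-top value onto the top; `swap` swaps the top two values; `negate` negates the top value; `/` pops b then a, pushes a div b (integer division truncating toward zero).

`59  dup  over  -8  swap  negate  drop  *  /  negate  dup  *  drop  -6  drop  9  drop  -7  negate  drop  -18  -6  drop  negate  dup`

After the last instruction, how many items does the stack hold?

59     → 59
dup    → 59 59
over   → 59 59 59
-8     → 59 59 59 -8
swap   → 59 59 -8 59
negate → 59 59 -8 -59
drop   → 59 59 -8
*      → 59 -472
/      → 0
negate → 0
dup    → 0 0
*      → 0
drop   → (empty)
-6     → -6
drop   → (empty)
9      → 9
drop   → (empty)
-7     → -7
negate → 7
drop   → (empty)
-18    → -18
-6     → -18 -6
drop   → -18
negate → 18
dup    → 18 18

2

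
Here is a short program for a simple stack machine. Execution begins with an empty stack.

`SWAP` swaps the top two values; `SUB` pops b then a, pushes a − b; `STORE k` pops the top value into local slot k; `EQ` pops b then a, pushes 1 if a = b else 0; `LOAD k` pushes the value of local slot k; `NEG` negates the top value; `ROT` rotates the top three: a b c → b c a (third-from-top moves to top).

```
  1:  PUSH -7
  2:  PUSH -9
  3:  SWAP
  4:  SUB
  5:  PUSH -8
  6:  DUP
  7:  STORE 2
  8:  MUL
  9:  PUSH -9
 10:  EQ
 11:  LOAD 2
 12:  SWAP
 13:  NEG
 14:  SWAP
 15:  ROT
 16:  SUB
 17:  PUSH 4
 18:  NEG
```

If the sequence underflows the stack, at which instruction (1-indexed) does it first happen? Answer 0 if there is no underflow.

15

PUSH -7 → -7
PUSH -9 → -7 -9
SWAP    → -9 -7
SUB     → -2
PUSH -8 → -2 -8
DUP     → -2 -8 -8
STORE 2 → -2 -8
MUL     → 16
PUSH -9 → 16 -9
EQ      → 0
LOAD 2  → 0 -8
SWAP    → -8 0
NEG     → -8 0
SWAP    → 0 -8
ROT  — needs 3 operands, stack has 2 → underflow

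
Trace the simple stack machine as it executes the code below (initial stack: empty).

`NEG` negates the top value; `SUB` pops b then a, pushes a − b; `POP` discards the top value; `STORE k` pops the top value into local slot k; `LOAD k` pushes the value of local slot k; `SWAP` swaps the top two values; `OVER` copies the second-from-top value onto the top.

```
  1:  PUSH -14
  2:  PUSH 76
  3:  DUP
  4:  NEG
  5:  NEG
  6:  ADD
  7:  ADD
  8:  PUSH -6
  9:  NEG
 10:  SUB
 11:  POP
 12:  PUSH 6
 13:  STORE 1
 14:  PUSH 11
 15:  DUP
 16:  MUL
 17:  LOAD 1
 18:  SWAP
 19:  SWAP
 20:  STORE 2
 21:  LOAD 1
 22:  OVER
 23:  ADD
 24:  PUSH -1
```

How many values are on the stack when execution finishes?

PUSH -14 -> [-14]
PUSH 76  -> [-14, 76]
DUP      -> [-14, 76, 76]
NEG      -> [-14, 76, -76]
NEG      -> [-14, 76, 76]
ADD      -> [-14, 152]
ADD      -> [138]
PUSH -6  -> [138, -6]
NEG      -> [138, 6]
SUB      -> [132]
POP      -> []
PUSH 6   -> [6]
STORE 1  -> []
PUSH 11  -> [11]
DUP      -> [11, 11]
MUL      -> [121]
LOAD 1   -> [121, 6]
SWAP     -> [6, 121]
SWAP     -> [121, 6]
STORE 2  -> [121]
LOAD 1   -> [121, 6]
OVER     -> [121, 6, 121]
ADD      -> [121, 127]
PUSH -1  -> [121, 127, -1]

3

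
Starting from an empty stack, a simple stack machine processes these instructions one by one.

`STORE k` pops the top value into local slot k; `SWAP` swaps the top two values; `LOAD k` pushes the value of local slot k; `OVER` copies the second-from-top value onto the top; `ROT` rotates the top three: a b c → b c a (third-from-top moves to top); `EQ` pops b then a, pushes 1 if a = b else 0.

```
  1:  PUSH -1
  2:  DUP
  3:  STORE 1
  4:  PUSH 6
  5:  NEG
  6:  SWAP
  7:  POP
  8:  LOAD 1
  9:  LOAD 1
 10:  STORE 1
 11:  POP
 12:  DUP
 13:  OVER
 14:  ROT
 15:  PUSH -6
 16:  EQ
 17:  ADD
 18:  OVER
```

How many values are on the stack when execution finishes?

3

PUSH -1 : -1
DUP     : -1 -1
STORE 1 : -1
PUSH 6  : -1 6
NEG     : -1 -6
SWAP    : -6 -1
POP     : -6
LOAD 1  : -6 -1
LOAD 1  : -6 -1 -1
STORE 1 : -6 -1
POP     : -6
DUP     : -6 -6
OVER    : -6 -6 -6
ROT     : -6 -6 -6
PUSH -6 : -6 -6 -6 -6
EQ      : -6 -6 1
ADD     : -6 -5
OVER    : -6 -5 -6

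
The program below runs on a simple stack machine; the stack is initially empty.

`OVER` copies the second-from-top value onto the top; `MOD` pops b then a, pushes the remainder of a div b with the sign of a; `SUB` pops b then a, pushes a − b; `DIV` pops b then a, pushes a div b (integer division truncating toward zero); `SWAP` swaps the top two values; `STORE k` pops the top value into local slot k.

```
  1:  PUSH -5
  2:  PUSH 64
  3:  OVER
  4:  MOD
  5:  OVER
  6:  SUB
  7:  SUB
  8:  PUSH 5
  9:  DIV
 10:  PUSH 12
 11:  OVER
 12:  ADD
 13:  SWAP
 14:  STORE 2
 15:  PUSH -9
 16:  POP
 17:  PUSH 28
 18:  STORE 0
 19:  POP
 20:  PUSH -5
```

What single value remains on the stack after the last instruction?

-5

PUSH -5 → -5
PUSH 64 → -5 64
OVER    → -5 64 -5
MOD     → -5 4
OVER    → -5 4 -5
SUB     → -5 9
SUB     → -14
PUSH 5  → -14 5
DIV     → -2
PUSH 12 → -2 12
OVER    → -2 12 -2
ADD     → -2 10
SWAP    → 10 -2
STORE 2 → 10
PUSH -9 → 10 -9
POP     → 10
PUSH 28 → 10 28
STORE 0 → 10
POP     → (empty)
PUSH -5 → -5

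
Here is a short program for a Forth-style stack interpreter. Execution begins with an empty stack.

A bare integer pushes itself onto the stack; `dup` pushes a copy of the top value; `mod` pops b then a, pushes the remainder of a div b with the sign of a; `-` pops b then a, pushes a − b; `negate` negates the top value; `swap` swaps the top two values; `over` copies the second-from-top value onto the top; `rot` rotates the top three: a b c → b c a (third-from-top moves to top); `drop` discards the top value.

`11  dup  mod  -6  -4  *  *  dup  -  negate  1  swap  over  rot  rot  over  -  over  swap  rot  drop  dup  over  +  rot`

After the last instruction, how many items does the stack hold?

11     : 11
dup    : 11 11
mod    : 0
-6     : 0 -6
-4     : 0 -6 -4
*      : 0 24
*      : 0
dup    : 0 0
-      : 0
negate : 0
1      : 0 1
swap   : 1 0
over   : 1 0 1
rot    : 0 1 1
rot    : 1 1 0
over   : 1 1 0 1
-      : 1 1 -1
over   : 1 1 -1 1
swap   : 1 1 1 -1
rot    : 1 1 -1 1
drop   : 1 1 -1
dup    : 1 1 -1 -1
over   : 1 1 -1 -1 -1
+      : 1 1 -1 -2
rot    : 1 -1 -2 1

4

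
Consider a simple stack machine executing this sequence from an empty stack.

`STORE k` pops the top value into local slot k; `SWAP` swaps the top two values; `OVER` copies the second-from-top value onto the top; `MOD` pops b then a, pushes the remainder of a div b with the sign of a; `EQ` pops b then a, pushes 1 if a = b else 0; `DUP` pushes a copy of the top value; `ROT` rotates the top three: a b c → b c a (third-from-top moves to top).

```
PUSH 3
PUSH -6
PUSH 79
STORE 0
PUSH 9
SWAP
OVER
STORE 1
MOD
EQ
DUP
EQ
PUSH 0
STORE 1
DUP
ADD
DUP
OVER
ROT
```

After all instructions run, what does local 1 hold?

PUSH 3   3
PUSH -6  3 -6
PUSH 79  3 -6 79
STORE 0  3 -6
PUSH 9   3 -6 9
SWAP     3 9 -6
OVER     3 9 -6 9
STORE 1  3 9 -6
MOD      3 3
EQ       1
DUP      1 1
EQ       1
PUSH 0   1 0
STORE 1  1
DUP      1 1
ADD      2
DUP      2 2
OVER     2 2 2
ROT      2 2 2

0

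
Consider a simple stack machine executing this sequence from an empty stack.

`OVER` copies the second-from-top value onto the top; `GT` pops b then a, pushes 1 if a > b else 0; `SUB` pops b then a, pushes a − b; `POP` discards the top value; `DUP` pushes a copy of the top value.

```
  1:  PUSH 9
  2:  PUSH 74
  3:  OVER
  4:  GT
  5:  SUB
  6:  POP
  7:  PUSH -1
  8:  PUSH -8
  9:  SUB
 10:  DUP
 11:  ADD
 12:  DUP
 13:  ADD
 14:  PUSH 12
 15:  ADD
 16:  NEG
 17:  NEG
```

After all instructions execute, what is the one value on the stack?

40

PUSH 9  → 9
PUSH 74 → 9 74
OVER    → 9 74 9
GT      → 9 1
SUB     → 8
POP     → (empty)
PUSH -1 → -1
PUSH -8 → -1 -8
SUB     → 7
DUP     → 7 7
ADD     → 14
DUP     → 14 14
ADD     → 28
PUSH 12 → 28 12
ADD     → 40
NEG     → -40
NEG     → 40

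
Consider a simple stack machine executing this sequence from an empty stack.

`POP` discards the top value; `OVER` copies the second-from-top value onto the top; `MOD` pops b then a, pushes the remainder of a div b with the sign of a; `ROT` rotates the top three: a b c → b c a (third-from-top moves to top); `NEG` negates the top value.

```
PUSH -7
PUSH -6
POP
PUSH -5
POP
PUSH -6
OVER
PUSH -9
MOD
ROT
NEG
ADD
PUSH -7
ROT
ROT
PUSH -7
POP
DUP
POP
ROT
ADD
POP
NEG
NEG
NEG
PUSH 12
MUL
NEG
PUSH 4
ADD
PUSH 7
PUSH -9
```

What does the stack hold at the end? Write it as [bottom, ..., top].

PUSH -7 : -7
PUSH -6 : -7 -6
POP     : -7
PUSH -5 : -7 -5
POP     : -7
PUSH -6 : -7 -6
OVER    : -7 -6 -7
PUSH -9 : -7 -6 -7 -9
MOD     : -7 -6 -7
ROT     : -6 -7 -7
NEG     : -6 -7 7
ADD     : -6 0
PUSH -7 : -6 0 -7
ROT     : 0 -7 -6
ROT     : -7 -6 0
PUSH -7 : -7 -6 0 -7
POP     : -7 -6 0
DUP     : -7 -6 0 0
POP     : -7 -6 0
ROT     : -6 0 -7
ADD     : -6 -7
POP     : -6
NEG     : 6
NEG     : -6
NEG     : 6
PUSH 12 : 6 12
MUL     : 72
NEG     : -72
PUSH 4  : -72 4
ADD     : -68
PUSH 7  : -68 7
PUSH -9 : -68 7 -9

[-68, 7, -9]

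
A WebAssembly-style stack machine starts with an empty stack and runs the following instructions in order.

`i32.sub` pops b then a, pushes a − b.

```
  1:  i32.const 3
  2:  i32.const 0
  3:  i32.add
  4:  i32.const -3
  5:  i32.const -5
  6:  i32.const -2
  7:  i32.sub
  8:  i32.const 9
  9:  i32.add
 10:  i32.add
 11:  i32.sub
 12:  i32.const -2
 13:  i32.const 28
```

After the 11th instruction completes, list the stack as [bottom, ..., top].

i32.const 3   3
i32.const 0   3 0
i32.add       3
i32.const -3  3 -3
i32.const -5  3 -3 -5
i32.const -2  3 -3 -5 -2
i32.sub       3 -3 -3
i32.const 9   3 -3 -3 9
i32.add       3 -3 6
i32.add       3 3
i32.sub       0

[0]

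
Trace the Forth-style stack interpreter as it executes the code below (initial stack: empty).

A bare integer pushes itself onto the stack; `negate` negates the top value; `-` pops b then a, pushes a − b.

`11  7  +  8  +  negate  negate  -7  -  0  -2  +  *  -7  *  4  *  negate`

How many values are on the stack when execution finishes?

11     : 11
7      : 11 7
+      : 18
8      : 18 8
+      : 26
negate : -26
negate : 26
-7     : 26 -7
-      : 33
0      : 33 0
-2     : 33 0 -2
+      : 33 -2
*      : -66
-7     : -66 -7
*      : 462
4      : 462 4
*      : 1848
negate : -1848

1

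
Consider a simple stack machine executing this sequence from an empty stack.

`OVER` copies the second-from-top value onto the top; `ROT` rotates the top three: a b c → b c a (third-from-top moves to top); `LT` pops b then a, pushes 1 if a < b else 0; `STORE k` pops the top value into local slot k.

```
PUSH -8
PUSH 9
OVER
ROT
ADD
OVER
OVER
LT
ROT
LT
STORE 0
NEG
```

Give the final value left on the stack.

PUSH -8 : -8
PUSH 9  : -8 9
OVER    : -8 9 -8
ROT     : 9 -8 -8
ADD     : 9 -16
OVER    : 9 -16 9
OVER    : 9 -16 9 -16
LT      : 9 -16 0
ROT     : -16 0 9
LT      : -16 1
STORE 0 : -16
NEG     : 16

16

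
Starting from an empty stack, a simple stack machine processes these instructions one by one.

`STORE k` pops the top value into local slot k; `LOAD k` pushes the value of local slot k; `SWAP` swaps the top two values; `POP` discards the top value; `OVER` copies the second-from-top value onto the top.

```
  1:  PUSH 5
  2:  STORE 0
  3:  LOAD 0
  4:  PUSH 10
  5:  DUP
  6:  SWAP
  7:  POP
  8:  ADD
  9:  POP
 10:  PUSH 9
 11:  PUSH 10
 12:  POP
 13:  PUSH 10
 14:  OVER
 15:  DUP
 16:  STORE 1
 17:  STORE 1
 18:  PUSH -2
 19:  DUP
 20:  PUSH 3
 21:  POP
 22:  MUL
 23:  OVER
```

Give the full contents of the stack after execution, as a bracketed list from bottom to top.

PUSH 5  → [5]
STORE 0 → []
LOAD 0  → [5]
PUSH 10 → [5, 10]
DUP     → [5, 10, 10]
SWAP    → [5, 10, 10]
POP     → [5, 10]
ADD     → [15]
POP     → []
PUSH 9  → [9]
PUSH 10 → [9, 10]
POP     → [9]
PUSH 10 → [9, 10]
OVER    → [9, 10, 9]
DUP     → [9, 10, 9, 9]
STORE 1 → [9, 10, 9]
STORE 1 → [9, 10]
PUSH -2 → [9, 10, -2]
DUP     → [9, 10, -2, -2]
PUSH 3  → [9, 10, -2, -2, 3]
POP     → [9, 10, -2, -2]
MUL     → [9, 10, 4]
OVER    → [9, 10, 4, 10]

[9, 10, 4, 10]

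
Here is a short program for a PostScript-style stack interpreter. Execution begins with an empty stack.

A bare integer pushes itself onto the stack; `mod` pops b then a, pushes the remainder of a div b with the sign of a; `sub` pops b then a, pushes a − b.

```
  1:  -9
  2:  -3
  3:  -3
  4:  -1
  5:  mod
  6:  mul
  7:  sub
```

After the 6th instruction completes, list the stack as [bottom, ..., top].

[-9, 0]

-9  : [-9]
-3  : [-9, -3]
-3  : [-9, -3, -3]
-1  : [-9, -3, -3, -1]
mod : [-9, -3, 0]
mul : [-9, 0]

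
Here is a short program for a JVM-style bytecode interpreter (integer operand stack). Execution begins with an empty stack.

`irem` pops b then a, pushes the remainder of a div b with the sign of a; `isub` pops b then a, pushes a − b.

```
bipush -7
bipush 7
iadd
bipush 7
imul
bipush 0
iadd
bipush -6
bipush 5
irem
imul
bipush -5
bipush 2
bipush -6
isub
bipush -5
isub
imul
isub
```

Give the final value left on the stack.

65

bipush -7 : [-7]
bipush 7  : [-7, 7]
iadd      : [0]
bipush 7  : [0, 7]
imul      : [0]
bipush 0  : [0, 0]
iadd      : [0]
bipush -6 : [0, -6]
bipush 5  : [0, -6, 5]
irem      : [0, -1]
imul      : [0]
bipush -5 : [0, -5]
bipush 2  : [0, -5, 2]
bipush -6 : [0, -5, 2, -6]
isub      : [0, -5, 8]
bipush -5 : [0, -5, 8, -5]
isub      : [0, -5, 13]
imul      : [0, -65]
isub      : [65]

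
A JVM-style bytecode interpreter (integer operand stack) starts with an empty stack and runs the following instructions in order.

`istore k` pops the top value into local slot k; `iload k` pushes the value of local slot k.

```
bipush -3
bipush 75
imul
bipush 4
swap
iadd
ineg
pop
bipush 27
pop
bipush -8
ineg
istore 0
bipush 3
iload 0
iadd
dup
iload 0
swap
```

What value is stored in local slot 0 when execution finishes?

bipush -3 → -3
bipush 75 → -3 75
imul      → -225
bipush 4  → -225 4
swap      → 4 -225
iadd      → -221
ineg      → 221
pop       → (empty)
bipush 27 → 27
pop       → (empty)
bipush -8 → -8
ineg      → 8
istore 0  → (empty)
bipush 3  → 3
iload 0   → 3 8
iadd      → 11
dup       → 11 11
iload 0   → 11 11 8
swap      → 11 8 11

8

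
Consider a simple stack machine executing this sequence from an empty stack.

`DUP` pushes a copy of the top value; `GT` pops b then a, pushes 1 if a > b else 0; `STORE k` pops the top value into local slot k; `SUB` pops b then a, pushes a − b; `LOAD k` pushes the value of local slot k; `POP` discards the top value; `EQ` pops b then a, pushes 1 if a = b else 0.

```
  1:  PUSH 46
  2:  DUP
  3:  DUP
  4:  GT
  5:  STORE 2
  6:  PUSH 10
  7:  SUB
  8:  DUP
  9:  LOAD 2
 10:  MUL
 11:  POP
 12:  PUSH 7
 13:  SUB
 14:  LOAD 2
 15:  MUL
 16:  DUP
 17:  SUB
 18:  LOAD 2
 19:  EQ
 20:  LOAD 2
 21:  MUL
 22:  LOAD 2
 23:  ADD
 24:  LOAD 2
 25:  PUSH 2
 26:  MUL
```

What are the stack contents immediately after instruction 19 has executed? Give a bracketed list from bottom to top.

PUSH 46 : [46]
DUP     : [46, 46]
DUP     : [46, 46, 46]
GT      : [46, 0]
STORE 2 : [46]
PUSH 10 : [46, 10]
SUB     : [36]
DUP     : [36, 36]
LOAD 2  : [36, 36, 0]
MUL     : [36, 0]
POP     : [36]
PUSH 7  : [36, 7]
SUB     : [29]
LOAD 2  : [29, 0]
MUL     : [0]
DUP     : [0, 0]
SUB     : [0]
LOAD 2  : [0, 0]
EQ      : [1]

[1]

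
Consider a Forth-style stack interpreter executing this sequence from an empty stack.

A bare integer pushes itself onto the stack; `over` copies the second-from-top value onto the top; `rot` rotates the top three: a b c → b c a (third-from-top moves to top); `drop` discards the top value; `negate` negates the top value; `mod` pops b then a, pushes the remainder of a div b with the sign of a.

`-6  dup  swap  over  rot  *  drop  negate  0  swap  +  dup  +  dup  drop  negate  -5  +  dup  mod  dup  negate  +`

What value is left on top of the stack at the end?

-6     : -6
dup    : -6 -6
swap   : -6 -6
over   : -6 -6 -6
rot    : -6 -6 -6
*      : -6 36
drop   : -6
negate : 6
0      : 6 0
swap   : 0 6
+      : 6
dup    : 6 6
+      : 12
dup    : 12 12
drop   : 12
negate : -12
-5     : -12 -5
+      : -17
dup    : -17 -17
mod    : 0
dup    : 0 0
negate : 0 0
+      : 0

0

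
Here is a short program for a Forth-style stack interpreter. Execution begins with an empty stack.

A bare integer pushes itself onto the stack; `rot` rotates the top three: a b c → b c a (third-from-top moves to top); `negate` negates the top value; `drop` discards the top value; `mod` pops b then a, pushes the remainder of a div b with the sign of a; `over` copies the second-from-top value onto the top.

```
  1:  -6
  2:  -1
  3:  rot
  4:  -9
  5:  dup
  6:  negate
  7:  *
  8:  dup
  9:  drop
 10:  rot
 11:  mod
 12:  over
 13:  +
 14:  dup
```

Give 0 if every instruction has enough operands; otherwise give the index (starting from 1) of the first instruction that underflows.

-6 -> -6
-1 -> -6 -1
rot  — needs 3 operands, stack has 2 → underflow

3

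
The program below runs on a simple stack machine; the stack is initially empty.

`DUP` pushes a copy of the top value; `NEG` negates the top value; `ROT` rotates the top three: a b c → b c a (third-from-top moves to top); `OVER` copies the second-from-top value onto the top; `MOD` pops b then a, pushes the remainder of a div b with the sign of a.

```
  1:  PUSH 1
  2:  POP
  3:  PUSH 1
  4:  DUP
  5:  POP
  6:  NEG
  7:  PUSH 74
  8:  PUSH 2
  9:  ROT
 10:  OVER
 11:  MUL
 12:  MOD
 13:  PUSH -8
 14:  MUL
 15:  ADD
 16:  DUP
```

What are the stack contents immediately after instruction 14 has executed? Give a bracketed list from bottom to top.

[74, 0]

PUSH 1  → 1
POP     → (empty)
PUSH 1  → 1
DUP     → 1 1
POP     → 1
NEG     → -1
PUSH 74 → -1 74
PUSH 2  → -1 74 2
ROT     → 74 2 -1
OVER    → 74 2 -1 2
MUL     → 74 2 -2
MOD     → 74 0
PUSH -8 → 74 0 -8
MUL     → 74 0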